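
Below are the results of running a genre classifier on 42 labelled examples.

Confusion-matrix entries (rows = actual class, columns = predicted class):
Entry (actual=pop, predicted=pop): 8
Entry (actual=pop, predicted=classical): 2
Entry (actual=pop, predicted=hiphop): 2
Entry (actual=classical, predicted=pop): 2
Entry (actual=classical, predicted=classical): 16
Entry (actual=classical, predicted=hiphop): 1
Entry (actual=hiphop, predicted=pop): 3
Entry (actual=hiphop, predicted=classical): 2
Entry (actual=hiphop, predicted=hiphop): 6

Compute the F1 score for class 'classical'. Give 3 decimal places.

0.821

One-vs-rest for 'classical': TP = diagonal; FP = other classes predicted 'classical'; FN = 'classical' predicted as other.
F1 score = 2·TP/(2·TP+FP+FN).
classical: TP=16, FP=2+2=4, FN=2+1=3 → 32/39 = 0.8205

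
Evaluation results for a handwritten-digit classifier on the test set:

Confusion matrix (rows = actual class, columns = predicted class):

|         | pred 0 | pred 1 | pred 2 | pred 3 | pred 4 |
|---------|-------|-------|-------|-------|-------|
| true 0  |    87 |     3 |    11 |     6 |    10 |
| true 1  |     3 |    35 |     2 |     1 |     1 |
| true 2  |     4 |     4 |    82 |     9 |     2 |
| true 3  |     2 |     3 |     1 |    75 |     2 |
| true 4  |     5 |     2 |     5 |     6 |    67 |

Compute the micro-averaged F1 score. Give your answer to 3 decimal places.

Micro-averaging pools counts across classes: ΣTP=346, ΣFP=82, ΣFN=82.
Micro-F1 score = 2·TP/(2·TP+FP+FN) on pooled counts = 0.808 (equals overall accuracy in single-label multiclass).

0.808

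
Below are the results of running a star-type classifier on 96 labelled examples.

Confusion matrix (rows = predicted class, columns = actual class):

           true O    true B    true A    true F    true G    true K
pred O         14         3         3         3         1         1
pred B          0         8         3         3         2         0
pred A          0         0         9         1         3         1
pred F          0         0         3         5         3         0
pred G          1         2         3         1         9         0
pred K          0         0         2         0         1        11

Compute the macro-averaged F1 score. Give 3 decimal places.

0.581

Per-class F1 score (2·TP/(2·TP+FP+FN)):
  O: TP=14, FP=3+3+3+1+1=11, FN=0+0+0+1+0=1 → 28/40 = 0.7000
  B: TP=8, FP=0+3+3+2+0=8, FN=3+0+0+2+0=5 → 16/29 = 0.5517
  A: TP=9, FP=0+0+1+3+1=5, FN=3+3+3+3+2=14 → 18/37 = 0.4865
  F: TP=5, FP=0+0+3+3+0=6, FN=3+3+1+1+0=8 → 10/24 = 0.4167
  G: TP=9, FP=1+2+3+1+0=7, FN=1+2+3+3+1=10 → 18/35 = 0.5143
  K: TP=11, FP=0+0+2+0+1=3, FN=1+0+1+0+0=2 → 22/27 = 0.8148
Macro-F1 score = mean = (0.7000 + 0.5517 + 0.4865 + 0.4167 + 0.5143 + 0.8148) / 6 = 0.581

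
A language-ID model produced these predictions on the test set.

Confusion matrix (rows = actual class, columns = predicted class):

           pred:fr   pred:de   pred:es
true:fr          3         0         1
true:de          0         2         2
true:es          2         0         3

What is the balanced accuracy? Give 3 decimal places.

Balanced accuracy = mean of per-class recall.
  fr: recall = 3/4 = 0.7500
  de: recall = 2/4 = 0.5000
  es: recall = 3/5 = 0.6000
Mean = (0.7500 + 0.5000 + 0.6000) / 3 = 0.617

0.617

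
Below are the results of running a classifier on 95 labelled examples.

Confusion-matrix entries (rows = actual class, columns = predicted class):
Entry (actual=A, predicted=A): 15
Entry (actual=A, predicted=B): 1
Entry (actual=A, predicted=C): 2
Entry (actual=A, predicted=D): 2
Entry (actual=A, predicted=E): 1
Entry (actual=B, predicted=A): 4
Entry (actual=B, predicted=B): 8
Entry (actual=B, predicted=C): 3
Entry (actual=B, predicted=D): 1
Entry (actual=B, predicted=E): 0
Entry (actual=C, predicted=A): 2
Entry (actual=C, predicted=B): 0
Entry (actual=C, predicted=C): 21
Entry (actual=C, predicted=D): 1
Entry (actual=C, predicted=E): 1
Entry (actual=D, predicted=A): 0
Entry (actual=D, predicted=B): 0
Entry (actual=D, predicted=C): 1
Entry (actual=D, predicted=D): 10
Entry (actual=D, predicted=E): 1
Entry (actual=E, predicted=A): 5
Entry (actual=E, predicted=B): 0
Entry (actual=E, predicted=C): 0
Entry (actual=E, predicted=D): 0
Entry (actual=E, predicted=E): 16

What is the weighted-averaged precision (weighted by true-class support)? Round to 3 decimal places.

0.758

Per-class precision (TP/(TP+FP)):
  A: TP=15, FP=4+2+0+5=11 → 15/26 = 0.5769
  B: TP=8, FP=1+0+0+0=1 → 8/9 = 0.8889
  C: TP=21, FP=2+3+1+0=6 → 21/27 = 0.7778
  D: TP=10, FP=2+1+1+0=4 → 10/14 = 0.7143
  E: TP=16, FP=1+0+1+1=3 → 16/19 = 0.8421
Weighted-precision = Σ (supportᵢ/N)·precisionᵢ with N=95: (21/95)·0.5769 + (16/95)·0.8889 + (25/95)·0.7778 + (12/95)·0.7143 + (21/95)·0.8421 = 0.758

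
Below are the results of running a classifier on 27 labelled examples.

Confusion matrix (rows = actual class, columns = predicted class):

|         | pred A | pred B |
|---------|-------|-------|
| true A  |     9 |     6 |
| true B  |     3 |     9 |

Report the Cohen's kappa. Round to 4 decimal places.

Observed agreement pₒ = trace/N = 18/27 = 0.66667
Expected agreement pₑ = Σ (rowᵢ·colᵢ)/N² = (15·12 + 12·15)/27² = 0.49383
κ = (pₒ − pₑ)/(1 − pₑ) = (0.66667 − 0.49383)/(1 − 0.49383) = 0.3415

0.3415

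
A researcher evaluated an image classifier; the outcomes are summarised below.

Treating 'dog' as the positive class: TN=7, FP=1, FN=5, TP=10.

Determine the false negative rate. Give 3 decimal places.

0.333

FNR = FN/(FN+TP) = 5/(5+10) = 0.333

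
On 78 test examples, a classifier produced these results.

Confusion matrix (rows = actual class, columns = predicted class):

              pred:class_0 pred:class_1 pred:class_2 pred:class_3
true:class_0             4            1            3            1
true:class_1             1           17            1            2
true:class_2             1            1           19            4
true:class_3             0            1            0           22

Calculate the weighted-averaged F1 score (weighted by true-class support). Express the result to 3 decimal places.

0.788

Per-class F1 score (2·TP/(2·TP+FP+FN)):
  class_0: TP=4, FP=1+1+0=2, FN=1+3+1=5 → 8/15 = 0.5333
  class_1: TP=17, FP=1+1+1=3, FN=1+1+2=4 → 34/41 = 0.8293
  class_2: TP=19, FP=3+1+0=4, FN=1+1+4=6 → 38/48 = 0.7917
  class_3: TP=22, FP=1+2+4=7, FN=0+1+0=1 → 44/52 = 0.8462
Weighted-F1 score = Σ (supportᵢ/N)·F1 scoreᵢ with N=78: (9/78)·0.5333 + (21/78)·0.8293 + (25/78)·0.7917 + (23/78)·0.8462 = 0.788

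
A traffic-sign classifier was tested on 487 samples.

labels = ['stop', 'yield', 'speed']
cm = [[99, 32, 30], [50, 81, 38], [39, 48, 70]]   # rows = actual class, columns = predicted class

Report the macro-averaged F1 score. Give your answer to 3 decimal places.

0.511

Per-class F1 score (2·TP/(2·TP+FP+FN)):
  stop: TP=99, FP=50+39=89, FN=32+30=62 → 198/349 = 0.5673
  yield: TP=81, FP=32+48=80, FN=50+38=88 → 162/330 = 0.4909
  speed: TP=70, FP=30+38=68, FN=39+48=87 → 140/295 = 0.4746
Macro-F1 score = mean = (0.5673 + 0.4909 + 0.4746) / 3 = 0.511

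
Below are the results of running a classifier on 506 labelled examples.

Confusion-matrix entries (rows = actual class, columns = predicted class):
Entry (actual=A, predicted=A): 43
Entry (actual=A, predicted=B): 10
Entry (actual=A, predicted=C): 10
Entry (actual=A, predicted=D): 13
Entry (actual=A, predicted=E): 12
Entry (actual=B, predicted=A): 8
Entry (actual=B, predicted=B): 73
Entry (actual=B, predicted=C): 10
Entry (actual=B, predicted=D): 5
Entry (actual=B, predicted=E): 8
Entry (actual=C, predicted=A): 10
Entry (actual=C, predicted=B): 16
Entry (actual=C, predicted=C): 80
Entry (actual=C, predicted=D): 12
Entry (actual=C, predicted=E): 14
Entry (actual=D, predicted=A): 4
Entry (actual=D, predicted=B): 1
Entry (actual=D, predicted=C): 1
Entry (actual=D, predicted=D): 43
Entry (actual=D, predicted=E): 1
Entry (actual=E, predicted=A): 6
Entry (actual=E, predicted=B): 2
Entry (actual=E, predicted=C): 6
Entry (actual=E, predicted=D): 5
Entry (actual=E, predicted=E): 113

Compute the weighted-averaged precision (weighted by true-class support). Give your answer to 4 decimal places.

0.7011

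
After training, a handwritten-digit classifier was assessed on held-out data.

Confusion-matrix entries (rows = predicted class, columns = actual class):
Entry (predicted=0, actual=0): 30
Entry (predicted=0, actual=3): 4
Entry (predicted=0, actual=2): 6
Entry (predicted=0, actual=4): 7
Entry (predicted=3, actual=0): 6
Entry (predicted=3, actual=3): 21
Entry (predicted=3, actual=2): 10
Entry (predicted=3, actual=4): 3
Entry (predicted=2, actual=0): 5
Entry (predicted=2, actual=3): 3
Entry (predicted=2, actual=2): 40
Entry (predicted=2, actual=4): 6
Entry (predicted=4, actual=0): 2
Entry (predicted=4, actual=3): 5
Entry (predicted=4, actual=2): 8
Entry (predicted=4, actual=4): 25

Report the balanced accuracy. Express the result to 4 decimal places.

Balanced accuracy = mean of per-class recall.
  0: recall = 30/43 = 0.69767
  3: recall = 21/33 = 0.63636
  2: recall = 40/64 = 0.62500
  4: recall = 25/41 = 0.60976
Mean = (0.69767 + 0.63636 + 0.62500 + 0.60976) / 4 = 0.6422

0.6422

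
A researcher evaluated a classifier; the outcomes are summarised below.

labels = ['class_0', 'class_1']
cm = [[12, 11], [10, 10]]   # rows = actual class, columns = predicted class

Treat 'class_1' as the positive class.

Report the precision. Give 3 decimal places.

0.476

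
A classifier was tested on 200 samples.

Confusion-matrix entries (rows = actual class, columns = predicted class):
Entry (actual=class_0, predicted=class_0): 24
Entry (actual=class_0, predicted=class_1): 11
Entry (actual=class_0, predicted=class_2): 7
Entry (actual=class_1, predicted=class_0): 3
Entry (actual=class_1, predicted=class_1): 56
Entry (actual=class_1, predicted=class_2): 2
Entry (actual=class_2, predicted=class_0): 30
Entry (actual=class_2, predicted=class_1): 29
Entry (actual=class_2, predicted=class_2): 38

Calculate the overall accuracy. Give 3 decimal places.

Accuracy = trace / total = (24+56+38=118) / 200 = 118/200 = 0.590

0.590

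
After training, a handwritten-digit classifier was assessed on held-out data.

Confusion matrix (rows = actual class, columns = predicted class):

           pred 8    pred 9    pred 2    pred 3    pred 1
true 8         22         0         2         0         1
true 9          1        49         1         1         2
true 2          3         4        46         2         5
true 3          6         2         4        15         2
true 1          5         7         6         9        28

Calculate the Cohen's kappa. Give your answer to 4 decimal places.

0.6402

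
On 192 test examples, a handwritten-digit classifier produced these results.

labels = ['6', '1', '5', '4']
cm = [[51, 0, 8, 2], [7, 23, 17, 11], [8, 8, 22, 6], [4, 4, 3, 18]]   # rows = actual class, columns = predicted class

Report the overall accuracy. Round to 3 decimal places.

Accuracy = trace / total = (51+23+22+18=114) / 192 = 114/192 = 0.594

0.594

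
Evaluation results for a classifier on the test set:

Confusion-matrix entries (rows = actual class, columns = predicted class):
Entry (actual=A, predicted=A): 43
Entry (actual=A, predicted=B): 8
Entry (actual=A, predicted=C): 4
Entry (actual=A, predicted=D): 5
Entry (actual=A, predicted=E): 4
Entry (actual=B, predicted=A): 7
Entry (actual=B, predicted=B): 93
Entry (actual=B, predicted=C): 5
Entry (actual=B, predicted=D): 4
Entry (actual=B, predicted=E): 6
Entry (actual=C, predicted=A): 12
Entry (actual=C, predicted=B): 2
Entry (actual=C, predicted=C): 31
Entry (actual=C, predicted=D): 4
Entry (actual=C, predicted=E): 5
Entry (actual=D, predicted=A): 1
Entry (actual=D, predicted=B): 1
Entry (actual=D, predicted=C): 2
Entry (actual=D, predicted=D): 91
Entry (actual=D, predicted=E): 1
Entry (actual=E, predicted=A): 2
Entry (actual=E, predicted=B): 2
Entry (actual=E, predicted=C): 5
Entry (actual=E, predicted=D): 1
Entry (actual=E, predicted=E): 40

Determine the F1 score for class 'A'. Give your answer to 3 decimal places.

0.667

Take TP from the diagonal, FP from the rest of the 'A' prediction marginal, FN from the rest of the 'A' actual marginal.
F1 score = 2·TP/(2·TP+FP+FN).
A: TP=43, FP=7+12+1+2=22, FN=8+4+5+4=21 → 86/129 = 0.6667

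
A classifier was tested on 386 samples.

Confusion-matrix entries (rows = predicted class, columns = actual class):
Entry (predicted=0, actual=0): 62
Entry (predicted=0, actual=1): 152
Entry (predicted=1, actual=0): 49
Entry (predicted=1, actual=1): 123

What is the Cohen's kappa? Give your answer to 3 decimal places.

0.005

Observed agreement pₒ = trace/N = 185/386 = 0.4793
Expected agreement pₑ = Σ (rowᵢ·colᵢ)/N² = (111·214 + 275·172)/386² = 0.4769
κ = (pₒ − pₑ)/(1 − pₑ) = (0.4793 − 0.4769)/(1 − 0.4769) = 0.005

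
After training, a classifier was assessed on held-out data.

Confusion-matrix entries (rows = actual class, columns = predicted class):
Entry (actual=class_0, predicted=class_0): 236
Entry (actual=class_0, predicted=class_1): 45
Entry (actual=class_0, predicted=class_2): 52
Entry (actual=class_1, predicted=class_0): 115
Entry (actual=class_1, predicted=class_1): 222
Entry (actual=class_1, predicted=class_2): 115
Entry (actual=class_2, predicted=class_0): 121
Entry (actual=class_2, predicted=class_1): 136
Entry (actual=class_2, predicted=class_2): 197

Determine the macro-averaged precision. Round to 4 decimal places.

0.5307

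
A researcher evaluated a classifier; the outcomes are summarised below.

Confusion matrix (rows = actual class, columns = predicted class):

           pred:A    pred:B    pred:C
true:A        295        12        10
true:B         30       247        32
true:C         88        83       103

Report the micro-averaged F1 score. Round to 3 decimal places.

Micro-averaging pools counts across classes: ΣTP=645, ΣFP=255, ΣFN=255.
Micro-F1 score = 2·TP/(2·TP+FP+FN) on pooled counts = 0.717 (equals overall accuracy in single-label multiclass).

0.717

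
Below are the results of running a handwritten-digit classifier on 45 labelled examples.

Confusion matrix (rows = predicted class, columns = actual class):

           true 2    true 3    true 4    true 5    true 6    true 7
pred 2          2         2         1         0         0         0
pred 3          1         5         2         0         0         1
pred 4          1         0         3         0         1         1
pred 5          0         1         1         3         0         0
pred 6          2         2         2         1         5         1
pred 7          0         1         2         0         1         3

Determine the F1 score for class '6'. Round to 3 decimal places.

0.500

Take TP from the diagonal, FP from the rest of the '6' prediction marginal, FN from the rest of the '6' actual marginal.
F1 score = 2·TP/(2·TP+FP+FN).
6: TP=5, FP=2+2+2+1+1=8, FN=0+0+1+0+1=2 → 10/20 = 0.5000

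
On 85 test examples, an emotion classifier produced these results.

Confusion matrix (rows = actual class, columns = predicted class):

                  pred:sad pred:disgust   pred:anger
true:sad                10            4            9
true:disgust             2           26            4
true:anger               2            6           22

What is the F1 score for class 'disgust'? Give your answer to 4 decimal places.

F1 score = 2·TP/(2·TP+FP+FN).
disgust: TP=26, FP=4+6=10, FN=2+4=6 → 52/68 = 0.76471

0.7647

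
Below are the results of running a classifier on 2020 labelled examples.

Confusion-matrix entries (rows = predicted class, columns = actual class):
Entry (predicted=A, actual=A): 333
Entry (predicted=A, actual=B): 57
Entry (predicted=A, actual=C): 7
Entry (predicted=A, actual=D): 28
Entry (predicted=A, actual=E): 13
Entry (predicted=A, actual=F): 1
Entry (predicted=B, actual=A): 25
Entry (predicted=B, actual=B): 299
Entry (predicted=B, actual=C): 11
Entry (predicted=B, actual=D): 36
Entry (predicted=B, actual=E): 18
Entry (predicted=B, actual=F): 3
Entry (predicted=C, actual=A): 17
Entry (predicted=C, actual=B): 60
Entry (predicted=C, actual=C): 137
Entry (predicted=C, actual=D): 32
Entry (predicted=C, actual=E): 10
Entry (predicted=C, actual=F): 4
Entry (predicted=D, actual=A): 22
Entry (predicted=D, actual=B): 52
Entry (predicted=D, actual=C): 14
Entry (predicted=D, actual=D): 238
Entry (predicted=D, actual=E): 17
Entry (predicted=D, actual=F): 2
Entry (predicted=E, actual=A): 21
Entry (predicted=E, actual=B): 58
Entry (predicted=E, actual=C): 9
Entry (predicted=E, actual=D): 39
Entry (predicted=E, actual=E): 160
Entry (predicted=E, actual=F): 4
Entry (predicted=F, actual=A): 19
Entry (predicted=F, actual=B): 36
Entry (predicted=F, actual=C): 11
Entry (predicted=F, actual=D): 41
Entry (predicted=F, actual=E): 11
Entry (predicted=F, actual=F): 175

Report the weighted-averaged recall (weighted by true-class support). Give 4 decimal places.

0.6644

Per-class recall (TP/(TP+FN)):
  A: TP=333, FN=25+17+22+21+19=104 → 333/437 = 0.76201
  B: TP=299, FN=57+60+52+58+36=263 → 299/562 = 0.53203
  C: TP=137, FN=7+11+14+9+11=52 → 137/189 = 0.72487
  D: TP=238, FN=28+36+32+39+41=176 → 238/414 = 0.57488
  E: TP=160, FN=13+18+10+17+11=69 → 160/229 = 0.69869
  F: TP=175, FN=1+3+4+2+4=14 → 175/189 = 0.92593
Weighted-recall = Σ (supportᵢ/N)·recallᵢ with N=2020: (437/2020)·0.76201 + (562/2020)·0.53203 + (189/2020)·0.72487 + (414/2020)·0.57488 + (229/2020)·0.69869 + (189/2020)·0.92593 = 0.6644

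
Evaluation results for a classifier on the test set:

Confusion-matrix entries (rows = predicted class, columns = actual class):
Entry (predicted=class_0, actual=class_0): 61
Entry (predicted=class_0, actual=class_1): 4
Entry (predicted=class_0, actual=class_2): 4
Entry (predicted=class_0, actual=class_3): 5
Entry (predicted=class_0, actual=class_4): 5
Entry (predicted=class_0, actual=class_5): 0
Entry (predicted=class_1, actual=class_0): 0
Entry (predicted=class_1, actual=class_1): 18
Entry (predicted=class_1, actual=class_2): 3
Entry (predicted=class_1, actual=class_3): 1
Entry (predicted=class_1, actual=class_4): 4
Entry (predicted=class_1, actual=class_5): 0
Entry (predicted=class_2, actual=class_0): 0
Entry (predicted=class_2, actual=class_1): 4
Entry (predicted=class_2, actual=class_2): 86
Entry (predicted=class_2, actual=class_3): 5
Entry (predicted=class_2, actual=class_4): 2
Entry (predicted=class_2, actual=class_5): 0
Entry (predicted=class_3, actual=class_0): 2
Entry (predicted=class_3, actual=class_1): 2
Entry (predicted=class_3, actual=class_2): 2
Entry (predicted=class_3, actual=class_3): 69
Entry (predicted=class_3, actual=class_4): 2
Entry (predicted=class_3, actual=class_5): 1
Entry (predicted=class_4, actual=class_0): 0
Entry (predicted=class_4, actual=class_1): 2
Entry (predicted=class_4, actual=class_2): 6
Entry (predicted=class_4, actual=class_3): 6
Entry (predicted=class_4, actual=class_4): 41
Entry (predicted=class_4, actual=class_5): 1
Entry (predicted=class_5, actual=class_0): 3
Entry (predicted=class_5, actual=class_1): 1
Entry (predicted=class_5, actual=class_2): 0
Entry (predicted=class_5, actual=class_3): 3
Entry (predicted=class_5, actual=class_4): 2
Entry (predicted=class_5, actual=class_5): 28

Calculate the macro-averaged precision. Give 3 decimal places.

Per-class precision (TP/(TP+FP)):
  class_0: TP=61, FP=4+4+5+5+0=18 → 61/79 = 0.7722
  class_1: TP=18, FP=0+3+1+4+0=8 → 18/26 = 0.6923
  class_2: TP=86, FP=0+4+5+2+0=11 → 86/97 = 0.8866
  class_3: TP=69, FP=2+2+2+2+1=9 → 69/78 = 0.8846
  class_4: TP=41, FP=0+2+6+6+1=15 → 41/56 = 0.7321
  class_5: TP=28, FP=3+1+0+3+2=9 → 28/37 = 0.7568
Macro-precision = mean = (0.7722 + 0.6923 + 0.8866 + 0.8846 + 0.7321 + 0.7568) / 6 = 0.787

0.787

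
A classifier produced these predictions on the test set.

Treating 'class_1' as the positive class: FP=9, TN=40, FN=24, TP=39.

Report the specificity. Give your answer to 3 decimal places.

Specificity = TN/(TN+FP) = 40/(40+9) = 0.816

0.816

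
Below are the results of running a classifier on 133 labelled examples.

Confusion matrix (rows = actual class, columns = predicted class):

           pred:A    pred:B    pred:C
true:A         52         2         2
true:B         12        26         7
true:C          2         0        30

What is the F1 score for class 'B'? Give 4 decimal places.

One-vs-rest for 'B': TP = diagonal; FP = other classes predicted 'B'; FN = 'B' predicted as other.
F1 score = 2·TP/(2·TP+FP+FN).
B: TP=26, FP=2+0=2, FN=12+7=19 → 52/73 = 0.71233

0.7123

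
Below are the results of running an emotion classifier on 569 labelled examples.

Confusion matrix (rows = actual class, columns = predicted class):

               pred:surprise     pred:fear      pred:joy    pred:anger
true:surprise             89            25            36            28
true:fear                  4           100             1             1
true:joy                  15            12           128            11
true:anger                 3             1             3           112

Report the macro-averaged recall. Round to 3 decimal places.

0.789

Per-class recall (TP/(TP+FN)):
  surprise: TP=89, FN=25+36+28=89 → 89/178 = 0.5000
  fear: TP=100, FN=4+1+1=6 → 100/106 = 0.9434
  joy: TP=128, FN=15+12+11=38 → 128/166 = 0.7711
  anger: TP=112, FN=3+1+3=7 → 112/119 = 0.9412
Macro-recall = mean = (0.5000 + 0.9434 + 0.7711 + 0.9412) / 4 = 0.789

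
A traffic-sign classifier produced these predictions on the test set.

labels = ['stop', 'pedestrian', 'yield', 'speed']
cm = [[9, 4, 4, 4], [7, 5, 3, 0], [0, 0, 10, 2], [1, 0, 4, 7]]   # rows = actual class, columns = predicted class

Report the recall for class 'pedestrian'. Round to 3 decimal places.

0.333

One-vs-rest for 'pedestrian': TP = diagonal; FP = other classes predicted 'pedestrian'; FN = 'pedestrian' predicted as other.
recall = TP/(TP+FN).
pedestrian: TP=5, FN=7+3+0=10 → 5/15 = 0.3333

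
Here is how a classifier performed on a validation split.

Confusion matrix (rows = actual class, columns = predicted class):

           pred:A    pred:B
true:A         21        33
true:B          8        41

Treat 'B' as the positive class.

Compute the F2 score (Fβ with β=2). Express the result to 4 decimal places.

0.7593

Fβ = (1+β²)·TP / ((1+β²)·TP + β²·FN + FP), with β²=4
= 5·41 / (5·41 + 4·8 + 33) = 0.7593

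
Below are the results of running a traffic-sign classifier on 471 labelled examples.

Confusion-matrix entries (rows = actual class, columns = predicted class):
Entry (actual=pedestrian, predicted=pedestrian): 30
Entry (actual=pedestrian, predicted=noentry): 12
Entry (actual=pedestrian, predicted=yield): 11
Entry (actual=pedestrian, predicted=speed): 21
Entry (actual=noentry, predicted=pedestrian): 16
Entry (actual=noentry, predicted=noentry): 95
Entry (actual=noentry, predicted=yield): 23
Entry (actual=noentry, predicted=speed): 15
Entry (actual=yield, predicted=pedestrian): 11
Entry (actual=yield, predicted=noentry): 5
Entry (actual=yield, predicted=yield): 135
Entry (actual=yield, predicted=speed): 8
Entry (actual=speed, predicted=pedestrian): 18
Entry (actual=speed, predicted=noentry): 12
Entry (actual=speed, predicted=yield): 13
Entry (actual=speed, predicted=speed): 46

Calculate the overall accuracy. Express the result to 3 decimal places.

Accuracy = trace / total = (30+95+135+46=306) / 471 = 306/471 = 0.650

0.650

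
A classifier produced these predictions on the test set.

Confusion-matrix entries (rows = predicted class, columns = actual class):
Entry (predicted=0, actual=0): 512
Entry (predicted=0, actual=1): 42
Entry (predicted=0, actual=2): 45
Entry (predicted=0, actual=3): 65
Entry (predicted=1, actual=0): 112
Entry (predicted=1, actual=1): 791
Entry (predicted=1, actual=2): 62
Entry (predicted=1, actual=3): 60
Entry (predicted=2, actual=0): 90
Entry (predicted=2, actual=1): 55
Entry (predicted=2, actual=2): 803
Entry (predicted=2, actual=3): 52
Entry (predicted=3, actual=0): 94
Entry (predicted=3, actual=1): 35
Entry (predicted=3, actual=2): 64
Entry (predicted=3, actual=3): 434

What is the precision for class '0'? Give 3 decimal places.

0.771

Treat '0' as positive and all other classes as negative.
precision = TP/(TP+FP).
0: TP=512, FP=42+45+65=152 → 512/664 = 0.7711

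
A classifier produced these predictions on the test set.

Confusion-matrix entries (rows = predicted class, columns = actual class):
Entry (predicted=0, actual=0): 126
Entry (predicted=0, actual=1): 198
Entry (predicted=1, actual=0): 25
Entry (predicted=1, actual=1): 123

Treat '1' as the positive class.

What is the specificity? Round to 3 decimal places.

0.834

Specificity = TN/(TN+FP) = 126/(126+25) = 0.834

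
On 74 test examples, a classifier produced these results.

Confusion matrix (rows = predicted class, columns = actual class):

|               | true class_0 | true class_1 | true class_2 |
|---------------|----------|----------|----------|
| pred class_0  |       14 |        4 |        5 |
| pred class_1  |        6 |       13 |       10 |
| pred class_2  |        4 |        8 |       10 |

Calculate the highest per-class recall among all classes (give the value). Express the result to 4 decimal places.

0.5833

Per-class recall (TP/(TP+FN)):
  class_0: TP=14, FN=6+4=10 → 14/24 = 0.58333
  class_1: TP=13, FN=4+8=12 → 13/25 = 0.52000
  class_2: TP=10, FN=5+10=15 → 10/25 = 0.40000
Highest is class 'class_0' with recall = 0.5833.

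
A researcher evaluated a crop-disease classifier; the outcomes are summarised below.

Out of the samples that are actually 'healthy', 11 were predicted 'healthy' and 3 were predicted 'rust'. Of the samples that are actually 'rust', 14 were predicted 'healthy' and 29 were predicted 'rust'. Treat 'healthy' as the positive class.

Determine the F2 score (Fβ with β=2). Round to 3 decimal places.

Fβ = (1+β²)·TP / ((1+β²)·TP + β²·FN + FP), with β²=4
= 5·11 / (5·11 + 4·3 + 14) = 0.679

0.679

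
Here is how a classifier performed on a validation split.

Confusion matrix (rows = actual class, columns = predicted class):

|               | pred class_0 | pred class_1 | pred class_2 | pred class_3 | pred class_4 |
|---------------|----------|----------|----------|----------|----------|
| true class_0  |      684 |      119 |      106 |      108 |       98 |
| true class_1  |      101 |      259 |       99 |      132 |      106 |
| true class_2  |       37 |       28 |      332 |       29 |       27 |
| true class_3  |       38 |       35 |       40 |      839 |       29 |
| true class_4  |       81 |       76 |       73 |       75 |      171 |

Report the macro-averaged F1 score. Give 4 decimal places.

0.5693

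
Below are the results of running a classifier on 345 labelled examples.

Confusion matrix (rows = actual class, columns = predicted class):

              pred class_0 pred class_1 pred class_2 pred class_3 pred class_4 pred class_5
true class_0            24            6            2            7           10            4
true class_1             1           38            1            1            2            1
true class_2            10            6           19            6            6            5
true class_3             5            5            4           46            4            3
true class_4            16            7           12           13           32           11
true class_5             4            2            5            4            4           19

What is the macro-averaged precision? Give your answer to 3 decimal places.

Per-class precision (TP/(TP+FP)):
  class_0: TP=24, FP=1+10+5+16+4=36 → 24/60 = 0.4000
  class_1: TP=38, FP=6+6+5+7+2=26 → 38/64 = 0.5938
  class_2: TP=19, FP=2+1+4+12+5=24 → 19/43 = 0.4419
  class_3: TP=46, FP=7+1+6+13+4=31 → 46/77 = 0.5974
  class_4: TP=32, FP=10+2+6+4+4=26 → 32/58 = 0.5517
  class_5: TP=19, FP=4+1+5+3+11=24 → 19/43 = 0.4419
Macro-precision = mean = (0.4000 + 0.5938 + 0.4419 + 0.5974 + 0.5517 + 0.4419) / 6 = 0.504

0.504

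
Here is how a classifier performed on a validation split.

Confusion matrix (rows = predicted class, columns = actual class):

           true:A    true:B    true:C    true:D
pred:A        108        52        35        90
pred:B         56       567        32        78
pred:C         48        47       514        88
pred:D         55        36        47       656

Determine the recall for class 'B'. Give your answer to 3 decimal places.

0.808

One-vs-rest for 'B': TP = diagonal; FP = other classes predicted 'B'; FN = 'B' predicted as other.
recall = TP/(TP+FN).
B: TP=567, FN=52+47+36=135 → 567/702 = 0.8077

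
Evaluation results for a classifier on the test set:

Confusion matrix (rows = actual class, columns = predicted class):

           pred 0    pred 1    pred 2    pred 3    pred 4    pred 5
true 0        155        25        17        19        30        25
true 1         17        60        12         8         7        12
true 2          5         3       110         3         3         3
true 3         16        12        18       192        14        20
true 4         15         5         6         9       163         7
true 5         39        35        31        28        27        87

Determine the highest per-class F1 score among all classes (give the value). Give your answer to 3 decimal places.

Per-class F1 score (2·TP/(2·TP+FP+FN)):
  0: TP=155, FP=17+5+16+15+39=92, FN=25+17+19+30+25=116 → 310/518 = 0.5985
  1: TP=60, FP=25+3+12+5+35=80, FN=17+12+8+7+12=56 → 120/256 = 0.4688
  2: TP=110, FP=17+12+18+6+31=84, FN=5+3+3+3+3=17 → 220/321 = 0.6854
  3: TP=192, FP=19+8+3+9+28=67, FN=16+12+18+14+20=80 → 384/531 = 0.7232
  4: TP=163, FP=30+7+3+14+27=81, FN=15+5+6+9+7=42 → 326/449 = 0.7261
  5: TP=87, FP=25+12+3+20+7=67, FN=39+35+31+28+27=160 → 174/401 = 0.4339
Highest is class '4' with F1 score = 0.726.

0.726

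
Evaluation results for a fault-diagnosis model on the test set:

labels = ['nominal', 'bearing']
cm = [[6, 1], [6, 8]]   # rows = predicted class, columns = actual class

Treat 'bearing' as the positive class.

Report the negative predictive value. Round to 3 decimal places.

0.857

NPV = TN/(TN+FN) = 6/(6+1) = 0.857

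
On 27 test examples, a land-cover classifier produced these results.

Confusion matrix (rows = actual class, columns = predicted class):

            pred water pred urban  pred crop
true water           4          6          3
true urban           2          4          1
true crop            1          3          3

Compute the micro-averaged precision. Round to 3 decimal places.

0.407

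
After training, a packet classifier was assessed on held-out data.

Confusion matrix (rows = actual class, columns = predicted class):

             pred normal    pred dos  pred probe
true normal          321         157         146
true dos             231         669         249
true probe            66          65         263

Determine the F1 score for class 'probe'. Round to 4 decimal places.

0.5000

Take TP from the diagonal, FP from the rest of the 'probe' prediction marginal, FN from the rest of the 'probe' actual marginal.
F1 score = 2·TP/(2·TP+FP+FN).
probe: TP=263, FP=146+249=395, FN=66+65=131 → 526/1052 = 0.50000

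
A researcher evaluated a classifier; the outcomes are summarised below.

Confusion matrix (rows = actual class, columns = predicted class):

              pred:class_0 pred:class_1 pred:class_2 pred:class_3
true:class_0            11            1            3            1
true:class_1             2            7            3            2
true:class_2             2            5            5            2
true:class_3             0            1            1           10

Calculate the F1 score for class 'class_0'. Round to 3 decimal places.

0.710

One-vs-rest for 'class_0': TP = diagonal; FP = other classes predicted 'class_0'; FN = 'class_0' predicted as other.
F1 score = 2·TP/(2·TP+FP+FN).
class_0: TP=11, FP=2+2+0=4, FN=1+3+1=5 → 22/31 = 0.7097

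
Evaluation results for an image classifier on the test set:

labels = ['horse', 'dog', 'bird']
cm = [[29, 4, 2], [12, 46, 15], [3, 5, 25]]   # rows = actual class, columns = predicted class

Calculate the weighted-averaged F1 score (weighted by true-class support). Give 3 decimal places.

Per-class F1 score (2·TP/(2·TP+FP+FN)):
  horse: TP=29, FP=12+3=15, FN=4+2=6 → 58/79 = 0.7342
  dog: TP=46, FP=4+5=9, FN=12+15=27 → 92/128 = 0.7188
  bird: TP=25, FP=2+15=17, FN=3+5=8 → 50/75 = 0.6667
Weighted-F1 score = Σ (supportᵢ/N)·F1 scoreᵢ with N=141: (35/141)·0.7342 + (73/141)·0.7188 + (33/141)·0.6667 = 0.710

0.710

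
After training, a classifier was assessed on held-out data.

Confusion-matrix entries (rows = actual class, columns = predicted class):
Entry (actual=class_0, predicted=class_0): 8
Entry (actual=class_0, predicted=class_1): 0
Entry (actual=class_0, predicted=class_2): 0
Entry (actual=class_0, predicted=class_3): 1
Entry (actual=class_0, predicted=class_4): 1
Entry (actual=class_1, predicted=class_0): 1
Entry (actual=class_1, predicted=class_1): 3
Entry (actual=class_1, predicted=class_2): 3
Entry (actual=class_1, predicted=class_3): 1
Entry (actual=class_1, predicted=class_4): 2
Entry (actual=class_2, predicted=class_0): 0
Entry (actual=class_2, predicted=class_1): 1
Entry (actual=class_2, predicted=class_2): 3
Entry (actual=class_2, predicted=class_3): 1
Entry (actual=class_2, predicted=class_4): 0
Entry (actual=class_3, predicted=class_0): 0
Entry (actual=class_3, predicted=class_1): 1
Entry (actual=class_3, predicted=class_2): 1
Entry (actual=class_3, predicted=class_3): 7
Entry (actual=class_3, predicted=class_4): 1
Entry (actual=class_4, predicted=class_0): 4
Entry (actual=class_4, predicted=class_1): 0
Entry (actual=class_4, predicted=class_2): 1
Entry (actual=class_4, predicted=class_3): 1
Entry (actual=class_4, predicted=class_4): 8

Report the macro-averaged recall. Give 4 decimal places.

0.5943

Per-class recall (TP/(TP+FN)):
  class_0: TP=8, FN=0+0+1+1=2 → 8/10 = 0.80000
  class_1: TP=3, FN=1+3+1+2=7 → 3/10 = 0.30000
  class_2: TP=3, FN=0+1+1+0=2 → 3/5 = 0.60000
  class_3: TP=7, FN=0+1+1+1=3 → 7/10 = 0.70000
  class_4: TP=8, FN=4+0+1+1=6 → 8/14 = 0.57143
Macro-recall = mean = (0.80000 + 0.30000 + 0.60000 + 0.70000 + 0.57143) / 5 = 0.5943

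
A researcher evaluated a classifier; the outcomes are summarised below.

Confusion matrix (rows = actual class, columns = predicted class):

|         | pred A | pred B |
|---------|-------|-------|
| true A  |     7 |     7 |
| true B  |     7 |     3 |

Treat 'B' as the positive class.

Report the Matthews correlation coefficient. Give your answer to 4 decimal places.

MCC = (TP·TN − FP·FN) / √((TP+FP)(TP+FN)(TN+FP)(TN+FN))
Numerator = 3·7 − 7·7 = -28
Denominator = √(10·10·14·14) = √19600 = 140.0000
MCC = -28 / 140.0000 = -0.2000

-0.2000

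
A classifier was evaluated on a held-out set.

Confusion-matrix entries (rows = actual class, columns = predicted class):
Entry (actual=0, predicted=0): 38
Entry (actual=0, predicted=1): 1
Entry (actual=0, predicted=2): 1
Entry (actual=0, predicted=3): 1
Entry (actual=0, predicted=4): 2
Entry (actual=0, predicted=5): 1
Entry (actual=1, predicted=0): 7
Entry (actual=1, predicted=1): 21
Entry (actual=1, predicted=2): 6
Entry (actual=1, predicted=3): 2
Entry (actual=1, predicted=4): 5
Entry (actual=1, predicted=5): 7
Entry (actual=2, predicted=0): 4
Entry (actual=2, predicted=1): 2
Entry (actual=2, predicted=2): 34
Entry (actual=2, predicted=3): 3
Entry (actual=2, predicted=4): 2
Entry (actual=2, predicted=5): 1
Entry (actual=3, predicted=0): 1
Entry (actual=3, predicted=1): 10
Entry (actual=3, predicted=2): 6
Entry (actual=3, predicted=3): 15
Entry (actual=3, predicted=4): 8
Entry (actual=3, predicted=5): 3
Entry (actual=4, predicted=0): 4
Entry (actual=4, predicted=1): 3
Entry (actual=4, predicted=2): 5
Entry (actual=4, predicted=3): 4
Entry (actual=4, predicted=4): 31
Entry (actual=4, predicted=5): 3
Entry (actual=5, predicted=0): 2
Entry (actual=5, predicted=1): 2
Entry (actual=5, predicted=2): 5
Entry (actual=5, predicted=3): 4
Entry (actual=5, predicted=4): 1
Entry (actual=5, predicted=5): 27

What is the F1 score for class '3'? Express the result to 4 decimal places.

One-vs-rest for '3': TP = diagonal; FP = other classes predicted '3'; FN = '3' predicted as other.
F1 score = 2·TP/(2·TP+FP+FN).
3: TP=15, FP=1+2+3+4+4=14, FN=1+10+6+8+3=28 → 30/72 = 0.41667

0.4167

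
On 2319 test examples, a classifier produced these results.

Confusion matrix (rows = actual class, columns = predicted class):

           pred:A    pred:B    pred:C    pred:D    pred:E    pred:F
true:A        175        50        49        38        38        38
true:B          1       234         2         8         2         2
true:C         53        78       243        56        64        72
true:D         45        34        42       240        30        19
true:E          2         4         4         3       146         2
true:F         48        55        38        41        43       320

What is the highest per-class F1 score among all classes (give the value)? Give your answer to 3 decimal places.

Per-class F1 score (2·TP/(2·TP+FP+FN)):
  A: TP=175, FP=1+53+45+2+48=149, FN=50+49+38+38+38=213 → 350/712 = 0.4916
  B: TP=234, FP=50+78+34+4+55=221, FN=1+2+8+2+2=15 → 468/704 = 0.6648
  C: TP=243, FP=49+2+42+4+38=135, FN=53+78+56+64+72=323 → 486/944 = 0.5148
  D: TP=240, FP=38+8+56+3+41=146, FN=45+34+42+30+19=170 → 480/796 = 0.6030
  E: TP=146, FP=38+2+64+30+43=177, FN=2+4+4+3+2=15 → 292/484 = 0.6033
  F: TP=320, FP=38+2+72+19+2=133, FN=48+55+38+41+43=225 → 640/998 = 0.6413
Highest is class 'B' with F1 score = 0.665.

0.665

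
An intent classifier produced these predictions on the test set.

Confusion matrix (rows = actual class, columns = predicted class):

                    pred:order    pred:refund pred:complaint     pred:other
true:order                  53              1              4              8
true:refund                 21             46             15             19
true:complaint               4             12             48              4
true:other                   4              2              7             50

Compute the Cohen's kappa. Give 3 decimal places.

0.551

Observed agreement pₒ = trace/N = 197/298 = 0.6611
Expected agreement pₑ = Σ (rowᵢ·colᵢ)/N² = (66·82 + 101·61 + 68·74 + 63·81)/298² = 0.2444
κ = (pₒ − pₑ)/(1 − pₑ) = (0.6611 − 0.2444)/(1 − 0.2444) = 0.551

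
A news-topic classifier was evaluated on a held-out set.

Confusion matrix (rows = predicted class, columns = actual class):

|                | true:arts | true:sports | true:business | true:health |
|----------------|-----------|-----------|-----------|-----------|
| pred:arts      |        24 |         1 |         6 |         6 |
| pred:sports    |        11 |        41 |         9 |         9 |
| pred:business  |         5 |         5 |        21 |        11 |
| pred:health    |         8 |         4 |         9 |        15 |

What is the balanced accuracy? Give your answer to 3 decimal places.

Balanced accuracy = mean of per-class recall.
  arts: recall = 24/48 = 0.5000
  sports: recall = 41/51 = 0.8039
  business: recall = 21/45 = 0.4667
  health: recall = 15/41 = 0.3659
Mean = (0.5000 + 0.8039 + 0.4667 + 0.3659) / 4 = 0.534

0.534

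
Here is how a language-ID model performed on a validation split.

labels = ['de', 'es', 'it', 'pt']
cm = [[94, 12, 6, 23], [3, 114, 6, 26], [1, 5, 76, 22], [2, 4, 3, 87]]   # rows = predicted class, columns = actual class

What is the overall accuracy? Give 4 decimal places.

Accuracy = trace / total = (94+114+76+87=371) / 484 = 371/484 = 0.7665

0.7665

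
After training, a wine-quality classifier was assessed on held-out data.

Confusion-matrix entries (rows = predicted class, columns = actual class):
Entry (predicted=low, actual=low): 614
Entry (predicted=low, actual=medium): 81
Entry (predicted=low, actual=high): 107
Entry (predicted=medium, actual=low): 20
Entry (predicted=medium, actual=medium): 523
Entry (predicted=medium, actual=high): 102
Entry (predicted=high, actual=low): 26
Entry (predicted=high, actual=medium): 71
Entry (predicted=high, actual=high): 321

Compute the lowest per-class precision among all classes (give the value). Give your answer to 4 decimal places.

0.7656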